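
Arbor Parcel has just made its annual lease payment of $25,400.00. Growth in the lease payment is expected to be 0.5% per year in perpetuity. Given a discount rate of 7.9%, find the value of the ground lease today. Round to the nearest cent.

D₁ = D₀ × (1 + g) = $25,400.00 × 1.005 = $25,527.0000
Growing perpetuity: P = D₁ / (r − g) = $25,527.0000 / (0.079 − 0.005) = $344,959.46

$344959.46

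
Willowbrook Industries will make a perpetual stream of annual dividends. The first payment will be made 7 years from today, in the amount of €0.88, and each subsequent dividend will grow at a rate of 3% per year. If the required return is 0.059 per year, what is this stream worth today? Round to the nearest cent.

€21.51

Value at end of year 6: C₁ / (r − g) = €0.88 / (0.059 − 0.03) = €30.3448
Discount to today: PV = €30.3448 / (1 + 0.059)^6 = €30.3448 / 1.410509 = €21.51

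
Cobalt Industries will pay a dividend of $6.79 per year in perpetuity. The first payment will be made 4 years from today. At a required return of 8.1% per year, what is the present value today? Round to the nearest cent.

$66.36

Value at end of year 3: C / r = $6.79 / 0.081 = $83.8272
Discount to today: PV = $83.8272 / (1 + 0.081)^3 = $83.8272 / 1.263214 = $66.36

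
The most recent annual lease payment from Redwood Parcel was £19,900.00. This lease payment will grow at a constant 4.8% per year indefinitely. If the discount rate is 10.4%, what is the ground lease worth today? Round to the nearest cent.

£372414.29

D₁ = D₀ × (1 + g) = £19,900.00 × 1.048 = £20,855.2000
Growing perpetuity: P = D₁ / (r − g) = £20,855.2000 / (0.104 − 0.048) = £372,414.29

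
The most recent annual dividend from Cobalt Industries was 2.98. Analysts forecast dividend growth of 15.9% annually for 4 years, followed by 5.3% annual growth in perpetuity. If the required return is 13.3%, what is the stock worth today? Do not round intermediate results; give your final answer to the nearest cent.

55.57

D_1 = 3.45382
D_2 = 4.00298
D_3 = 4.63945
D_4 = 5.37712
Terminal value at year 4: TV = D_4×(1+g_2)/(r−g_2) = 5.66211/0.08 = 70.77639
P_0 = D_1/(1+r)^1 + D_2/(1+r)^2 + D_3/(1+r)^3 + D_4/(1+r)^4 + TV/(1+r)^4
    = 3.04838 + 3.11834 + 3.18990 + 3.26310 + 42.95055 = 55.57027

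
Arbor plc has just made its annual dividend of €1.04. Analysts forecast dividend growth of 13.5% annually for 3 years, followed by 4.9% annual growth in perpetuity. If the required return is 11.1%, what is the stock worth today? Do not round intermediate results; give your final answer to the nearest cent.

€22.02

D_1 = 1.18040
D_2 = 1.33975
D_3 = 1.52062
Terminal value at year 3: TV = D_3×(1+g_2)/(r−g_2) = 1.59513/0.062 = 25.72792
P_0 = D_1/(1+r)^1 + D_2/(1+r)^2 + D_3/(1+r)^3 + TV/(1+r)^3
    = 1.06247 + 1.08542 + 1.10887 + 18.76128 = 22.01803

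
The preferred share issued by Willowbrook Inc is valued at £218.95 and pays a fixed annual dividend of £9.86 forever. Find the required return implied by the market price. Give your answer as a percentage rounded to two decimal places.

P = C/r ⇒ r = C/P = £9.86/£218.95 = 0.045033

4.50%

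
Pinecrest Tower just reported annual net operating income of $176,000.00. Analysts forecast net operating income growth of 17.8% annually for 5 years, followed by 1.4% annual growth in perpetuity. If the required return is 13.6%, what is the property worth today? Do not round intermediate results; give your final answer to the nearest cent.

D_1 = 207328.00000
D_2 = 244232.38400
D_3 = 287705.74835
D_4 = 338917.37156
D_5 = 399244.66370
Terminal value at year 5: TV = D_5×(1+g_2)/(r−g_2) = 404834.08899/0.122 = 3318312.20482
P_0 = D_1/(1+r)^1 + D_2/(1+r)^2 + D_3/(1+r)^3 + D_4/(1+r)^4 + D_5/(1+r)^5 + TV/(1+r)^5
    = 182507.04225 + 189254.66177 + 196251.75314 + 203507.53979 + 211031.58616 + 1753983.83903 = 2736536.42214

$2736536.42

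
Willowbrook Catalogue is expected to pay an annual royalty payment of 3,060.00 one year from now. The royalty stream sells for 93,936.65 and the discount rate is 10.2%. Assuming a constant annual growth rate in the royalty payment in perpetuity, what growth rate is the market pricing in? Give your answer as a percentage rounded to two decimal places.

6.94%

P = D₁/(r−g) ⇒ g = r − D₁/P = 0.102 − 3,060.00/93,936.65 = 0.069425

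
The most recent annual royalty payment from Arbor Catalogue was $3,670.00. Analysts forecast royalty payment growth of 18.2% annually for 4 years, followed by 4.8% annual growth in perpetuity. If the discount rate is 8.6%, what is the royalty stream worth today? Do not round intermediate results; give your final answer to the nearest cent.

D_1 = 4337.94000
D_2 = 5127.44508
D_3 = 6060.64008
D_4 = 7163.67658
Terminal value at year 4: TV = D_4×(1+g_2)/(r−g_2) = 7507.53306/0.038 = 197566.65936
P_0 = D_1/(1+r)^1 + D_2/(1+r)^2 + D_3/(1+r)^3 + D_4/(1+r)^4 + TV/(1+r)^4
    = 3994.41989 + 4347.51778 + 4731.82874 + 5150.11195 + 142034.66636 = 160258.54472

$160258.54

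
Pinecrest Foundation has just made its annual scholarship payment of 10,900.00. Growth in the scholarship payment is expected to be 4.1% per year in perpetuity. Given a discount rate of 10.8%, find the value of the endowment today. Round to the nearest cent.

D₁ = D₀ × (1 + g) = 10,900.00 × 1.041 = 11,346.9000
Growing perpetuity: P = D₁ / (r − g) = 11,346.9000 / (0.108 − 0.041) = 169,356.72

169356.72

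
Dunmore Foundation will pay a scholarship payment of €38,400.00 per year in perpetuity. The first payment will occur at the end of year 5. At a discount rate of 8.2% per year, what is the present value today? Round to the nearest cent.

Value at end of year 4: C / r = €38,400.00 / 0.082 = €468,292.6829
Discount to today: PV = €468,292.6829 / (1 + 0.082)^4 = €468,292.6829 / 1.370595 = €341,671.17

€341671.17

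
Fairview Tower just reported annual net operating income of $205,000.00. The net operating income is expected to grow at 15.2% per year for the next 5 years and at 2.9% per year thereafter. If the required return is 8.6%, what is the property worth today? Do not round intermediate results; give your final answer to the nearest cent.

$6198315.28

D_1 = 236160.00000
D_2 = 272056.32000
D_3 = 313408.88064
D_4 = 361047.03050
D_5 = 415926.17913
Terminal value at year 5: TV = D_5×(1+g_2)/(r−g_2) = 427988.03833/0.057 = 7508562.07592
P_0 = D_1/(1+r)^1 + D_2/(1+r)^2 + D_3/(1+r)^3 + D_4/(1+r)^4 + D_5/(1+r)^5 + TV/(1+r)^5
    = 217458.56354 + 230674.27734 + 244693.15608 + 259564.01086 + 275338.61926 + 4970586.65295 = 6198315.28003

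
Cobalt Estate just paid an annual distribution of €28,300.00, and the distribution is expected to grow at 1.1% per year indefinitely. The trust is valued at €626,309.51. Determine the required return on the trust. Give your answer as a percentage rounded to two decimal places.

5.67%

D₁ = €28,300.00 × 1.011 = €28,611.3000
P = D₁/(r − g) ⇒ r = D₁/P + g = €28,611.3000/€626,309.51 + 0.011 = 0.045682 + 0.011 = 0.056682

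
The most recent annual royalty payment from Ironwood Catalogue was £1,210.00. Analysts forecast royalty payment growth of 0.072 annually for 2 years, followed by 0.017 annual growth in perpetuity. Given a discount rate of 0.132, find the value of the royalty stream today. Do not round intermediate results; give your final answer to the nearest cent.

£11827.33

D_1 = 1297.12000
D_2 = 1390.51264
Terminal value at year 2: TV = D_2×(1+g_2)/(r−g_2) = 1414.15135/0.115 = 12296.96830
P_0 = D_1/(1+r)^1 + D_2/(1+r)^2 + TV/(1+r)^2
    = 1145.86572 + 1085.13079 + 9596.33057 = 11827.32709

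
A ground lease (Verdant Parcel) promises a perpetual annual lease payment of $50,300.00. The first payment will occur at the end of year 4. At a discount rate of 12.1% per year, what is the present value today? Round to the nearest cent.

Value at end of year 3: C / r = $50,300.00 / 0.121 = $415,702.4793
Discount to today: PV = $415,702.4793 / (1 + 0.121)^3 = $415,702.4793 / 1.408695 = $295,097.67

$295097.67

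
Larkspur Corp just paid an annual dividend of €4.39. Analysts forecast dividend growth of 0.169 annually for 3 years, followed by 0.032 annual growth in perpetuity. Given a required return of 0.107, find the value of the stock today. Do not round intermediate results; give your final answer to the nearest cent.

D_1 = 5.13191
D_2 = 5.99920
D_3 = 7.01307
Terminal value at year 3: TV = D_3×(1+g_2)/(r−g_2) = 7.23749/0.075 = 96.49982
P_0 = D_1/(1+r)^1 + D_2/(1+r)^2 + D_3/(1+r)^3 + TV/(1+r)^3
    = 4.63587 + 4.89551 + 5.16970 + 71.13505 = 85.83613

€85.84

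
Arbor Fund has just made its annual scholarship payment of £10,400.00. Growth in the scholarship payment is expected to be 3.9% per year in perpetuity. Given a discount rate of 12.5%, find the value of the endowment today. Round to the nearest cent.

£125646.51

D₁ = D₀ × (1 + g) = £10,400.00 × 1.039 = £10,805.6000
Growing perpetuity: P = D₁ / (r − g) = £10,805.6000 / (0.125 − 0.039) = £125,646.51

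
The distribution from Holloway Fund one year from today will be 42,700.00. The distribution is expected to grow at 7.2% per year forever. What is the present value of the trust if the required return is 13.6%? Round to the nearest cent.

Growing perpetuity: P = D₁ / (r − g) = 42,700.0000 / (0.136 − 0.072) = 667,187.50

667187.50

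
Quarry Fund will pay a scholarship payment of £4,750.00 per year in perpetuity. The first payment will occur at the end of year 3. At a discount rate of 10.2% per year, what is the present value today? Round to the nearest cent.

Value at end of year 2: C / r = £4,750.00 / 0.102 = £46,568.6275
Discount to today: PV = £46,568.6275 / (1 + 0.102)^2 = £46,568.6275 / 1.214404 = £38,346.90

£38346.90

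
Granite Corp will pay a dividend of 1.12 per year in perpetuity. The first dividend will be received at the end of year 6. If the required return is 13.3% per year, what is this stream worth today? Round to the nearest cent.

4.51

Value at end of year 5: C / r = 1.12 / 0.133 = 8.4211
Discount to today: PV = 8.4211 / (1 + 0.133)^5 = 8.4211 / 1.867022 = 4.51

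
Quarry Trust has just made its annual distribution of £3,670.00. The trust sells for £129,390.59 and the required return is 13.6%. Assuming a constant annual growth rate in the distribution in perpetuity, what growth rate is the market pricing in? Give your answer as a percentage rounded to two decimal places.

P = D₀(1+g)/(r−g) ⇒ P(r−g) = D₀(1+g) ⇒ g(P+D₀) = P·r − D₀
g = (P·r − D₀)/(P + D₀) = (£129,390.59×0.136 − £3,670.00) / (£129,390.59 + £3,670.00) = 0.104668

10.47%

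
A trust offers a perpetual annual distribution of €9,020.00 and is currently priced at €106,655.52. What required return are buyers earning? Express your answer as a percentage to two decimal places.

8.46%

P = C/r ⇒ r = C/P = €9,020.00/€106,655.52 = 0.084571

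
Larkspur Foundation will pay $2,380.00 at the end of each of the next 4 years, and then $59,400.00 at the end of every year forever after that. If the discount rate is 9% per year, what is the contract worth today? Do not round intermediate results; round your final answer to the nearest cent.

$475271.17

PV of 4-year annuity: $2,380.00 × [1 − (1+0.09)^−4] / 0.09 = 7710.53331
Perpetuity value at year 4: $59,400.00 / 0.09 = 660000.00000
PV of perpetuity: 660000.00000 / (1+0.09)^4 = 467560.63930
Total PV = 7710.53331 + 467560.63930 = 475271.17261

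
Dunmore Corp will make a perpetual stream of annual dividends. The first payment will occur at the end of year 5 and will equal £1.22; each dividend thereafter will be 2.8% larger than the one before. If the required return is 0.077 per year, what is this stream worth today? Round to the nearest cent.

£18.51

Value at end of year 4: C₁ / (r − g) = £1.22 / (0.077 − 0.028) = £24.8980
Discount to today: PV = £24.8980 / (1 + 0.077)^4 = £24.8980 / 1.345435 = £18.51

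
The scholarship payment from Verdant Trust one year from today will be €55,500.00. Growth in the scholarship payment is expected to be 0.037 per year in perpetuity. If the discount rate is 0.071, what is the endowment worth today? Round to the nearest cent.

Growing perpetuity: P = D₁ / (r − g) = €55,500.0000 / (0.071 − 0.037) = €1,632,352.94

€1632352.94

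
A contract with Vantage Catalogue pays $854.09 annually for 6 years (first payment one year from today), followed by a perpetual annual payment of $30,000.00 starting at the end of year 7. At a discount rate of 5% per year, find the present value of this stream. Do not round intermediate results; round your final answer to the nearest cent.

$452064.34

PV of 6-year annuity: $854.09 × [1 − (1+0.05)^−6] / 0.05 = 4335.09784
Perpetuity value at year 6: $30,000.00 / 0.05 = 600000.00000
PV of perpetuity: 600000.00000 / (1+0.05)^6 = 447729.23798
Total PV = 4335.09784 + 447729.23798 = 452064.33582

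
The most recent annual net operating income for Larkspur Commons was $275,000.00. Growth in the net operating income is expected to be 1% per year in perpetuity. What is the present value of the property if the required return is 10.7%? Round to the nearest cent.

D₁ = D₀ × (1 + g) = $275,000.00 × 1.01 = $277,750.0000
Growing perpetuity: P = D₁ / (r − g) = $277,750.0000 / (0.107 − 0.01) = $2,863,402.06

$2863402.06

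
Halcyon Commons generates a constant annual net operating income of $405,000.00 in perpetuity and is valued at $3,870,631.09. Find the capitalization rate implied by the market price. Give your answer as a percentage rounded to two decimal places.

10.46%

P = C/r ⇒ r = C/P = $405,000.00/$3,870,631.09 = 0.104634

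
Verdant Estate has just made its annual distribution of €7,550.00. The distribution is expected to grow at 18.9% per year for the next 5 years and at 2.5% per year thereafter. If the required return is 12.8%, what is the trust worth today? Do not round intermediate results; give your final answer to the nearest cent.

D_1 = 8976.95000
D_2 = 10673.59355
D_3 = 12690.90273
D_4 = 15089.48335
D_5 = 17941.39570
Terminal value at year 5: TV = D_5×(1+g_2)/(r−g_2) = 18389.93059/0.103 = 178543.01546
P_0 = D_1/(1+r)^1 + D_2/(1+r)^2 + D_3/(1+r)^3 + D_4/(1+r)^4 + D_5/(1+r)^5 + TV/(1+r)^5
    = 7958.28901 + 8388.65747 + 8842.29941 + 9320.47340 + 9824.50610 + 97768.14319 = 142102.36859

€142102.37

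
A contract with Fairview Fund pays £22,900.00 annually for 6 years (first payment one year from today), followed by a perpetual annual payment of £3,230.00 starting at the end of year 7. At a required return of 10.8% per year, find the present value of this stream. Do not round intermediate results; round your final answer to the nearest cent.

PV of 6-year annuity: £22,900.00 × [1 − (1+0.108)^−6] / 0.108 = 97440.05921
Perpetuity value at year 6: £3,230.00 / 0.108 = 29907.40741
PV of perpetuity: 29907.40741 / (1+0.108)^6 = 16163.67853
Total PV = 97440.05921 + 16163.67853 = 113603.73774

£113603.74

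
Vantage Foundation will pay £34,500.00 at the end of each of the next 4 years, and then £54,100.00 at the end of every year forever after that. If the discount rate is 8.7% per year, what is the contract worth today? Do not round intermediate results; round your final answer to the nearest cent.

£557920.18

PV of 4-year annuity: £34,500.00 × [1 − (1+0.087)^−4] / 0.087 = 112510.31004
Perpetuity value at year 4: £54,100.00 / 0.087 = 621839.08046
PV of perpetuity: 621839.08046 / (1+0.087)^4 = 445409.86964
Total PV = 112510.31004 + 445409.86964 = 557920.17968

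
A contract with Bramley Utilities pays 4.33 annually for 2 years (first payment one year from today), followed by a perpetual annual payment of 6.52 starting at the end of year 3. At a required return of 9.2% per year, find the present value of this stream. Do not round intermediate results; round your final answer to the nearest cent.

67.03

PV of 2-year annuity: 4.33 × [1 − (1+0.092)^−2] / 0.092 = 7.59634
Perpetuity value at year 2: 6.52 / 0.092 = 70.86957
PV of perpetuity: 70.86957 / (1+0.092)^2 = 59.43120
Total PV = 7.59634 + 59.43120 = 67.02754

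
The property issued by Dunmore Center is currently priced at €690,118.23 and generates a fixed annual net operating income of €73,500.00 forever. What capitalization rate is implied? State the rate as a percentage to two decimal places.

10.65%

P = C/r ⇒ r = C/P = €73,500.00/€690,118.23 = 0.106503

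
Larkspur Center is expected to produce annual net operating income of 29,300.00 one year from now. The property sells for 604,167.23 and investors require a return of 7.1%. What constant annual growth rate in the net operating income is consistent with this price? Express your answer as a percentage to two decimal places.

P = D₁/(r−g) ⇒ g = r − D₁/P = 0.071 − 29,300.00/604,167.23 = 0.022503

2.25%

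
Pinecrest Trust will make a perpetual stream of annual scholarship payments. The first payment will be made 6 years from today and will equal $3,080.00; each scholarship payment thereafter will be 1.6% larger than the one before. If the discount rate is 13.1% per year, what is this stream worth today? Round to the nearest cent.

Value at end of year 5: C₁ / (r − g) = $3,080.00 / (0.131 − 0.016) = $26,782.6087
Discount to today: PV = $26,782.6087 / (1 + 0.131)^5 = $26,782.6087 / 1.850602 = $14,472.38

$14472.38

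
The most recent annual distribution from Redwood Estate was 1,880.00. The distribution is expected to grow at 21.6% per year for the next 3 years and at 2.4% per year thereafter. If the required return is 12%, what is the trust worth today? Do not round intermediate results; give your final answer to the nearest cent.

D_1 = 2286.08000
D_2 = 2779.87328
D_3 = 3380.32591
Terminal value at year 3: TV = D_3×(1+g_2)/(r−g_2) = 3461.45373/0.096 = 36056.80969
P_0 = D_1/(1+r)^1 + D_2/(1+r)^2 + D_3/(1+r)^3 + TV/(1+r)^3
    = 2041.14286 + 2216.09796 + 2406.04921 + 25664.52494 = 32327.81497

32327.81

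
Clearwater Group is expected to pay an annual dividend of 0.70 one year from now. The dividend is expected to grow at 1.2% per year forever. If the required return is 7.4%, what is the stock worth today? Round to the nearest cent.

11.29

Growing perpetuity: P = D₁ / (r − g) = 0.7000 / (0.074 − 0.012) = 11.29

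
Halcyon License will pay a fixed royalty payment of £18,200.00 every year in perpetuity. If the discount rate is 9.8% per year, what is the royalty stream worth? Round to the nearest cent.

Level perpetuity: PV = C / r = £18,200.00 / 0.098 = £185,714.29

£185714.29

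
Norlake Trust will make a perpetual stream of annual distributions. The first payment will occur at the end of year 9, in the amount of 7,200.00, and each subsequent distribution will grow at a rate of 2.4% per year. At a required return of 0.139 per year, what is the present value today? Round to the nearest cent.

22102.68

Value at end of year 8: C₁ / (r − g) = 7,200.00 / (0.139 − 0.024) = 62,608.6957
Discount to today: PV = 62,608.6957 / (1 + 0.139)^8 = 62,608.6957 / 2.832630 = 22,102.68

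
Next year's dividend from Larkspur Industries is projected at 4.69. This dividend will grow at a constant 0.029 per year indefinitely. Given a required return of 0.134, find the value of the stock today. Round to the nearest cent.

44.67

Growing perpetuity: P = D₁ / (r − g) = 4.6900 / (0.134 − 0.029) = 44.67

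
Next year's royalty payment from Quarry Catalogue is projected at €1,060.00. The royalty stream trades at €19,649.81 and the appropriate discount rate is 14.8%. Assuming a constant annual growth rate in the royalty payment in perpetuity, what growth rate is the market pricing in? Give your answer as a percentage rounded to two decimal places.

P = D₁/(r−g) ⇒ g = r − D₁/P = 0.148 − €1,060.00/€19,649.81 = 0.094055

9.41%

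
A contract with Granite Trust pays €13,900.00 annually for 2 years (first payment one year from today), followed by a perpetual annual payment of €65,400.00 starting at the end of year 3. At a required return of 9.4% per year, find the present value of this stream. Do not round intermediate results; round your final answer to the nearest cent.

PV of 2-year annuity: €13,900.00 × [1 − (1+0.094)^−2] / 0.094 = 24319.62274
Perpetuity value at year 2: €65,400.00 / 0.094 = 695744.68085
PV of perpetuity: 695744.68085 / (1+0.094)^2 = 581319.98106
Total PV = 24319.62274 + 581319.98106 = 605639.60380

€605639.60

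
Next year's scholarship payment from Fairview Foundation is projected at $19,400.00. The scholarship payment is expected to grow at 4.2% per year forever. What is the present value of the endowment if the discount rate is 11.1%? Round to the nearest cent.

Growing perpetuity: P = D₁ / (r − g) = $19,400.0000 / (0.111 − 0.042) = $281,159.42

$281159.42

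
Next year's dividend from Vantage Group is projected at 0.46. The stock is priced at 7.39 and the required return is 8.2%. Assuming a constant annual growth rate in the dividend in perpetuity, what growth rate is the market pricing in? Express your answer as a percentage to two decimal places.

P = D₁/(r−g) ⇒ g = r − D₁/P = 0.082 − 0.46/7.39 = 0.019754

1.98%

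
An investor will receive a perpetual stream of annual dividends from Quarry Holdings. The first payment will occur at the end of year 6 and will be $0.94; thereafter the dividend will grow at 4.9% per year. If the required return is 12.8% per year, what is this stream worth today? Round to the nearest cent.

$6.52

Value at end of year 5: C₁ / (r − g) = $0.94 / (0.128 − 0.049) = $11.8987
Discount to today: PV = $11.8987 / (1 + 0.128)^5 = $11.8987 / 1.826188 = $6.52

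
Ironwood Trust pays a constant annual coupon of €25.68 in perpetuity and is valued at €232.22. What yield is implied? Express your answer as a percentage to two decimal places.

P = C/r ⇒ r = C/P = €25.68/€232.22 = 0.110585

11.06%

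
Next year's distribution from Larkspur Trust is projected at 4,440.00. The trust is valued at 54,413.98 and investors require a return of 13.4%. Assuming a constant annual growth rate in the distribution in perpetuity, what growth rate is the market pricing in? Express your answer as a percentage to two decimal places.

5.24%

P = D₁/(r−g) ⇒ g = r − D₁/P = 0.134 − 4,440.00/54,413.98 = 0.052403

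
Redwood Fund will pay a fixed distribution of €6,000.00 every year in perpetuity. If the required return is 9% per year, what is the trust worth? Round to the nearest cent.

€66666.67

Level perpetuity: PV = C / r = €6,000.00 / 0.09 = €66,666.67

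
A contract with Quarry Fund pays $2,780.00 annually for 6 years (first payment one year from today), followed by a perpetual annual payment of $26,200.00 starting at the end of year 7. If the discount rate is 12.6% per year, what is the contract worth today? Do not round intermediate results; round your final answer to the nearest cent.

$113261.64

PV of 6-year annuity: $2,780.00 × [1 − (1+0.126)^−6] / 0.126 = 11238.09318
Perpetuity value at year 6: $26,200.00 / 0.126 = 207936.50794
PV of perpetuity: 207936.50794 / (1+0.126)^6 = 102023.54342
Total PV = 11238.09318 + 102023.54342 = 113261.63660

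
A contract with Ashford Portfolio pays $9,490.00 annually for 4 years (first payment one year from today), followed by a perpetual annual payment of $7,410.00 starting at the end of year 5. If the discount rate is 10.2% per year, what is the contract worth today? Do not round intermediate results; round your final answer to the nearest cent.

PV of 4-year annuity: $9,490.00 × [1 − (1+0.102)^−4] / 0.102 = 29952.24665
Perpetuity value at year 4: $7,410.00 / 0.102 = 72647.05882
PV of perpetuity: 72647.05882 / (1+0.102)^4 = 49259.68816
Total PV = 29952.24665 + 49259.68816 = 79211.93480

$79211.93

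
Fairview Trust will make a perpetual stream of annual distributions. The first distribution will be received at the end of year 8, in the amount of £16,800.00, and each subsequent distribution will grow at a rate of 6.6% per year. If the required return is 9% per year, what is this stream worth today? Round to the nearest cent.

Value at end of year 7: C₁ / (r − g) = £16,800.00 / (0.09 − 0.066) = £700,000.0000
Discount to today: PV = £700,000.0000 / (1 + 0.09)^7 = £700,000.0000 / 1.828039 = £382,923.97

£382923.97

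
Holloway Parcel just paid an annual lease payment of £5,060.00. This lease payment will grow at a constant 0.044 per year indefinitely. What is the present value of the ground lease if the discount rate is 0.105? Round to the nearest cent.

£86600.66

D₁ = D₀ × (1 + g) = £5,060.00 × 1.044 = £5,282.6400
Growing perpetuity: P = D₁ / (r − g) = £5,282.6400 / (0.105 − 0.044) = £86,600.66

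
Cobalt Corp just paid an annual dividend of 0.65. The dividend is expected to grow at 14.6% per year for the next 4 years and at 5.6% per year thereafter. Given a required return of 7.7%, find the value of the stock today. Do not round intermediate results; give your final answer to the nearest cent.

44.95

D_1 = 0.74490
D_2 = 0.85366
D_3 = 0.97829
D_4 = 1.12112
Terminal value at year 4: TV = D_4×(1+g_2)/(r−g_2) = 1.18390/0.021 = 56.37628
P_0 = D_1/(1+r)^1 + D_2/(1+r)^2 + D_3/(1+r)^3 + D_4/(1+r)^4 + TV/(1+r)^4
    = 0.69164 + 0.73595 + 0.78311 + 0.83328 + 41.90189 = 44.94587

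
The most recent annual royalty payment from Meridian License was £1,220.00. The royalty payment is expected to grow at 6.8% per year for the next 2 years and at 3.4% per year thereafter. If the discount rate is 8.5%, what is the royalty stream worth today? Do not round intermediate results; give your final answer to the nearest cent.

D_1 = 1302.96000
D_2 = 1391.56128
Terminal value at year 2: TV = D_2×(1+g_2)/(r−g_2) = 1438.87436/0.051 = 28213.22281
P_0 = D_1/(1+r)^1 + D_2/(1+r)^2 + TV/(1+r)^2
    = 1200.88479 + 1182.06909 + 23965.87128 = 26348.82516

£26348.83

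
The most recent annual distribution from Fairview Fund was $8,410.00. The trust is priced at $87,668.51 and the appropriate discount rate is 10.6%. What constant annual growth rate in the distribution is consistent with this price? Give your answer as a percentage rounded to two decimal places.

0.92%

P = D₀(1+g)/(r−g) ⇒ P(r−g) = D₀(1+g) ⇒ g(P+D₀) = P·r − D₀
g = (P·r − D₀)/(P + D₀) = ($87,668.51×0.106 − $8,410.00) / ($87,668.51 + $8,410.00) = 0.009189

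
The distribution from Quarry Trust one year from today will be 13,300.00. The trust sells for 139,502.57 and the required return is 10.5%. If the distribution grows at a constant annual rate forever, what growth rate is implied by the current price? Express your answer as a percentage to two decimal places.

0.97%

P = D₁/(r−g) ⇒ g = r − D₁/P = 0.105 − 13,300.00/139,502.57 = 0.009661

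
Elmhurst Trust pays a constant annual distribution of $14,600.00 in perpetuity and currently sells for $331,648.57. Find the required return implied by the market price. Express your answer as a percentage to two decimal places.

4.40%

P = C/r ⇒ r = C/P = $14,600.00/$331,648.57 = 0.044023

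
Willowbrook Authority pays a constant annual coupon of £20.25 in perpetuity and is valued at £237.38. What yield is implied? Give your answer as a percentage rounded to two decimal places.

8.53%

P = C/r ⇒ r = C/P = £20.25/£237.38 = 0.085306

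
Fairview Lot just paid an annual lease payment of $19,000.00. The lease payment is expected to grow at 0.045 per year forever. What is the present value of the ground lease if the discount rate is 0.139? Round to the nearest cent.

D₁ = D₀ × (1 + g) = $19,000.00 × 1.045 = $19,855.0000
Growing perpetuity: P = D₁ / (r − g) = $19,855.0000 / (0.139 − 0.045) = $211,223.40

$211223.40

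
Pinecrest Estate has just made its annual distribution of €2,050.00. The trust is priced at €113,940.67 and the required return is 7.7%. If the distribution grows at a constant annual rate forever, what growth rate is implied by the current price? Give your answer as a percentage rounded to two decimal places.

P = D₀(1+g)/(r−g) ⇒ P(r−g) = D₀(1+g) ⇒ g(P+D₀) = P·r − D₀
g = (P·r − D₀)/(P + D₀) = (€113,940.67×0.077 − €2,050.00) / (€113,940.67 + €2,050.00) = 0.057965

5.80%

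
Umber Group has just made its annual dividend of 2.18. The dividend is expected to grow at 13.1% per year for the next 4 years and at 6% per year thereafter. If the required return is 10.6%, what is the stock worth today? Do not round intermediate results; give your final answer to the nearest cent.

64.16

D_1 = 2.46558
D_2 = 2.78857
D_3 = 3.15387
D_4 = 3.56703
Terminal value at year 4: TV = D_4×(1+g_2)/(r−g_2) = 3.78105/0.046 = 82.19681
P_0 = D_1/(1+r)^1 + D_2/(1+r)^2 + D_3/(1+r)^3 + D_4/(1+r)^4 + TV/(1+r)^4
    = 2.22928 + 2.27967 + 2.33120 + 2.38389 + 54.93314 = 64.15717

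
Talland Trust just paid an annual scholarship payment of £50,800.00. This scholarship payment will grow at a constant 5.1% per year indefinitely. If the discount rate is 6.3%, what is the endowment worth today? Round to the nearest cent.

£4449233.33

D₁ = D₀ × (1 + g) = £50,800.00 × 1.051 = £53,390.8000
Growing perpetuity: P = D₁ / (r − g) = £53,390.8000 / (0.063 − 0.051) = £4,449,233.33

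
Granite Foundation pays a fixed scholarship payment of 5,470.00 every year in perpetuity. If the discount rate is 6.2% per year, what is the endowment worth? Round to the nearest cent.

Level perpetuity: PV = C / r = 5,470.00 / 0.062 = 88,225.81

88225.81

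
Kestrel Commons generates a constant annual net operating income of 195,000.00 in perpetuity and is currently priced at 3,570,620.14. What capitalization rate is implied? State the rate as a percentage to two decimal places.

5.46%

P = C/r ⇒ r = C/P = 195,000.00/3,570,620.14 = 0.054612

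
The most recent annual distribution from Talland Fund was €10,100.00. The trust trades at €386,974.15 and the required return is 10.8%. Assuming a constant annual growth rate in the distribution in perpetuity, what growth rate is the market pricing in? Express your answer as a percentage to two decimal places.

P = D₀(1+g)/(r−g) ⇒ P(r−g) = D₀(1+g) ⇒ g(P+D₀) = P·r − D₀
g = (P·r − D₀)/(P + D₀) = (€386,974.15×0.108 − €10,100.00) / (€386,974.15 + €10,100.00) = 0.079817

7.98%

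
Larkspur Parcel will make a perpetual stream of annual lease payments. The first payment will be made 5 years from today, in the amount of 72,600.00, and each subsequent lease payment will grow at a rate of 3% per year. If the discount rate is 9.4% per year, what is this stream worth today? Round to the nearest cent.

791931.03

Value at end of year 4: C₁ / (r − g) = 72,600.00 / (0.094 − 0.03) = 1,134,375.0000
Discount to today: PV = 1,134,375.0000 / (1 + 0.094)^4 = 1,134,375.0000 / 1.432416 = 791,931.03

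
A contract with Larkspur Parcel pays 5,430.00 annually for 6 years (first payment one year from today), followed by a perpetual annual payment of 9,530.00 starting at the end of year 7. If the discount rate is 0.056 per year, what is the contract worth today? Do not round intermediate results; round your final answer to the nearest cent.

PV of 6-year annuity: 5,430.00 × [1 − (1+0.056)^−6] / 0.056 = 27039.95899
Perpetuity value at year 6: 9,530.00 / 0.056 = 170178.57143
PV of perpetuity: 170178.57143 / (1+0.056)^6 = 122721.70049
Total PV = 27039.95899 + 122721.70049 = 149761.65948

149761.66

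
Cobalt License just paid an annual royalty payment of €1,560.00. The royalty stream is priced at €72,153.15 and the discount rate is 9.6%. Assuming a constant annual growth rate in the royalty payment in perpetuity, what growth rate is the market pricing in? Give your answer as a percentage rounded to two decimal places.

P = D₀(1+g)/(r−g) ⇒ P(r−g) = D₀(1+g) ⇒ g(P+D₀) = P·r − D₀
g = (P·r − D₀)/(P + D₀) = (€72,153.15×0.096 − €1,560.00) / (€72,153.15 + €1,560.00) = 0.072805

7.28%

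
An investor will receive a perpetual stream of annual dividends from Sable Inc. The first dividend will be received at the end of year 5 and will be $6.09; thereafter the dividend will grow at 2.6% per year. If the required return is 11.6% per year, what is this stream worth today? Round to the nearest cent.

Value at end of year 4: C₁ / (r − g) = $6.09 / (0.116 − 0.026) = $67.6667
Discount to today: PV = $67.6667 / (1 + 0.116)^4 = $67.6667 / 1.551161 = $43.62

$43.62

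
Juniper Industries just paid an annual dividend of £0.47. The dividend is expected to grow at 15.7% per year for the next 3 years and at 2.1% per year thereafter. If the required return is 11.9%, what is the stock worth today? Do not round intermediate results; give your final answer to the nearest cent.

D_1 = 0.54379
D_2 = 0.62917
D_3 = 0.72794
Terminal value at year 3: TV = D_3×(1+g_2)/(r−g_2) = 0.74323/0.098 = 7.58399
P_0 = D_1/(1+r)^1 + D_2/(1+r)^2 + D_3/(1+r)^3 + TV/(1+r)^3
    = 0.48596 + 0.50246 + 0.51953 + 5.41262 = 6.92057

£6.92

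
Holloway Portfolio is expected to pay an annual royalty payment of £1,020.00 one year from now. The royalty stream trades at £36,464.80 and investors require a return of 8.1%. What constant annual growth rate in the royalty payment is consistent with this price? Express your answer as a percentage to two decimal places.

5.30%

P = D₁/(r−g) ⇒ g = r − D₁/P = 0.081 − £1,020.00/£36,464.80 = 0.053028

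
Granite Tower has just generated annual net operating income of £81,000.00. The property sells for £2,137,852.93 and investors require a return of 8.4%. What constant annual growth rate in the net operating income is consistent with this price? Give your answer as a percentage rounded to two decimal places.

4.44%

P = D₀(1+g)/(r−g) ⇒ P(r−g) = D₀(1+g) ⇒ g(P+D₀) = P·r − D₀
g = (P·r − D₀)/(P + D₀) = (£2,137,852.93×0.084 − £81,000.00) / (£2,137,852.93 + £81,000.00) = 0.044428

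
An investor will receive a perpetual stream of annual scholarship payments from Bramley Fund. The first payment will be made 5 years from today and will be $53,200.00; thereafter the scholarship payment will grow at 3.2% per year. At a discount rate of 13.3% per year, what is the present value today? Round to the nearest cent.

Value at end of year 4: C₁ / (r − g) = $53,200.00 / (0.133 − 0.032) = $526,732.6733
Discount to today: PV = $526,732.6733 / (1 + 0.133)^4 = $526,732.6733 / 1.647857 = $319,646.99

$319646.99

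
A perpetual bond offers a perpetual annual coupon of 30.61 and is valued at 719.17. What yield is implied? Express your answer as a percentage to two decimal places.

P = C/r ⇒ r = C/P = 30.61/719.17 = 0.042563

4.26%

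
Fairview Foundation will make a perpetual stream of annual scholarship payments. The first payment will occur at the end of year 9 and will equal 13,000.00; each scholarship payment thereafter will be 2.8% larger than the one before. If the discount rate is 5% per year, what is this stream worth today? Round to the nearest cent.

399950.53

Value at end of year 8: C₁ / (r − g) = 13,000.00 / (0.05 − 0.028) = 590,909.0909
Discount to today: PV = 590,909.0909 / (1 + 0.05)^8 = 590,909.0909 / 1.477455 = 399,950.53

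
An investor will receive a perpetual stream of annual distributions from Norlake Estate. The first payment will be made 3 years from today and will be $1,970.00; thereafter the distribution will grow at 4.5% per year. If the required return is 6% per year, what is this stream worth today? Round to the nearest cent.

$116886.20

Value at end of year 2: C₁ / (r − g) = $1,970.00 / (0.06 − 0.045) = $131,333.3333
Discount to today: PV = $131,333.3333 / (1 + 0.06)^2 = $131,333.3333 / 1.123600 = $116,886.20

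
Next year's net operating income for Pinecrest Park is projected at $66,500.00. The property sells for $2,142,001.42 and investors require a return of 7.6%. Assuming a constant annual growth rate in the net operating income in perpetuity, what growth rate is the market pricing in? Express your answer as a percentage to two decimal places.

P = D₁/(r−g) ⇒ g = r − D₁/P = 0.076 − $66,500.00/$2,142,001.42 = 0.044954

4.50%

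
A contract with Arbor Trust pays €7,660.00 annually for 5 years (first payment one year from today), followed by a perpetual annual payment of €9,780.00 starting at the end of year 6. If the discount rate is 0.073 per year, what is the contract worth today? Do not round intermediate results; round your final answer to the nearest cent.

€125349.56

PV of 5-year annuity: €7,660.00 × [1 − (1+0.073)^−5] / 0.073 = 31156.83275
Perpetuity value at year 5: €9,780.00 / 0.073 = 133972.60274
PV of perpetuity: 133972.60274 / (1+0.073)^5 = 94192.73012
Total PV = 31156.83275 + 94192.73012 = 125349.56287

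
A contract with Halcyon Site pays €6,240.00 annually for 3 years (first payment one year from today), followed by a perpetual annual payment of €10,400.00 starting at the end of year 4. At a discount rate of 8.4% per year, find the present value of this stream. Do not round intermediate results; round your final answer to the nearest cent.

PV of 3-year annuity: €6,240.00 × [1 − (1+0.084)^−3] / 0.084 = 15965.72211
Perpetuity value at year 3: €10,400.00 / 0.084 = 123809.52381
PV of perpetuity: 123809.52381 / (1+0.084)^3 = 97199.98695
Total PV = 15965.72211 + 97199.98695 = 113165.70907

€113165.71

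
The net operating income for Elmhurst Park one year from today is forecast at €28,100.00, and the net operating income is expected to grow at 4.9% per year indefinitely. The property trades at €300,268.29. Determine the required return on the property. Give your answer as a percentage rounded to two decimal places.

14.26%

P = D₁/(r − g) ⇒ r = D₁/P + g = €28,100.0000/€300,268.29 + 0.049 = 0.093583 + 0.049 = 0.142583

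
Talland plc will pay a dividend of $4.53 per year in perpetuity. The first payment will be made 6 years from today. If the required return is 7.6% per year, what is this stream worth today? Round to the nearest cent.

$41.33

Value at end of year 5: C / r = $4.53 / 0.076 = $59.6053
Discount to today: PV = $59.6053 / (1 + 0.076)^5 = $59.6053 / 1.442319 = $41.33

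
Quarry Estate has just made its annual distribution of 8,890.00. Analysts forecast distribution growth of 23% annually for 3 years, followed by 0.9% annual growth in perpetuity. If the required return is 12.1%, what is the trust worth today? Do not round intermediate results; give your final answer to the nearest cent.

137997.88

D_1 = 10934.70000
D_2 = 13449.68100
D_3 = 16543.10763
Terminal value at year 3: TV = D_3×(1+g_2)/(r−g_2) = 16691.99560/0.112 = 149035.67499
P_0 = D_1/(1+r)^1 + D_2/(1+r)^2 + D_3/(1+r)^3 + TV/(1+r)^3
    = 9754.41570 + 10702.88253 + 11743.57315 + 105797.01173 = 137997.88311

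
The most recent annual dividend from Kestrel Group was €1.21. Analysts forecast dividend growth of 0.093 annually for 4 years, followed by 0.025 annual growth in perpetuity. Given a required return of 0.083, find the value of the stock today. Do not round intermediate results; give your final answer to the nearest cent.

€27.14

D_1 = 1.32253
D_2 = 1.44553
D_3 = 1.57996
D_4 = 1.72690
Terminal value at year 4: TV = D_4×(1+g_2)/(r−g_2) = 1.77007/0.058 = 30.51841
P_0 = D_1/(1+r)^1 + D_2/(1+r)^2 + D_3/(1+r)^3 + D_4/(1+r)^4 + TV/(1+r)^4
    = 1.22117 + 1.23245 + 1.24383 + 1.25531 + 22.18442 = 27.13718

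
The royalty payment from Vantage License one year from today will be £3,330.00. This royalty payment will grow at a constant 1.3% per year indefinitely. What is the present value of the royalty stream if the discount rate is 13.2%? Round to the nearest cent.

Growing perpetuity: P = D₁ / (r − g) = £3,330.0000 / (0.132 − 0.013) = £27,983.19

£27983.19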